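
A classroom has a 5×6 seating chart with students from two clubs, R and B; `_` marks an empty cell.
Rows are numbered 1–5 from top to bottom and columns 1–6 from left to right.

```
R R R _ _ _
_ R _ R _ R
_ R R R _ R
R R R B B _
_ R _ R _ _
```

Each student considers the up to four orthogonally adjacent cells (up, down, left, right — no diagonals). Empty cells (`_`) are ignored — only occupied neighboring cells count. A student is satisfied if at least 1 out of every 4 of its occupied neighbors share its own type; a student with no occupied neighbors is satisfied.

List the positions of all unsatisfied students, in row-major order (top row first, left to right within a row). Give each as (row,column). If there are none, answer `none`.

Row 1: (1,1)R 1/1 ✓ · (1,2)R 3/3 ✓ · (1,3)R 1/1 ✓
Row 2: (2,2)R 2/2 ✓ · (2,4)R 1/1 ✓ · (2,6)R 1/1 ✓
Row 3: (3,2)R 3/3 ✓ · (3,3)R 3/3 ✓ · (3,4)R 2/3 ✓ · (3,6)R 1/1 ✓
Row 4: (4,1)R 1/1 ✓ · (4,2)R 4/4 ✓ · (4,3)R 2/3 ✓ · (4,4)B 1/4 ✓ · (4,5)B 1/1 ✓
Row 5: (5,2)R 1/1 ✓ · (5,4)R 0/1 ✗

(5,4)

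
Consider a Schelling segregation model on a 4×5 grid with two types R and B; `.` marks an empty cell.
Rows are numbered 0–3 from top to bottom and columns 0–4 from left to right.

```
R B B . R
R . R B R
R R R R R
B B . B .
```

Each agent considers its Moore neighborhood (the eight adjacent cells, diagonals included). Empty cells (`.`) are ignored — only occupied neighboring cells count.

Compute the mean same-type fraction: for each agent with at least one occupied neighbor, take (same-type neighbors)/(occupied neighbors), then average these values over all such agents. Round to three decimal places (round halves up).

(0,0)R 1/2
(0,1)B 1/4
(0,2)B 2/3
(0,4)R 1/2
(1,0)R 3/4
(1,2)R 3/6
(1,3)B 1/7
(1,4)R 3/4
(2,0)R 2/4
(2,1)R 4/6
(2,2)R 3/6
(2,3)R 4/6
(2,4)R 2/4
(3,0)B 1/3
(3,1)B 1/4
(3,3)B 0/3
Sum over 16 agents: 1/2 + 1/4 + 2/3 + 1/2 + 3/4 + 3/6 + 1/7 + 3/4 + 2/4 + 4/6 + 3/6 + 4/6 + 2/4 + 1/3 + 1/4 + 0/3 = 157/21; mean = 157/21 ÷ 16 = 157/336 = 0.467261… → 0.467.

0.467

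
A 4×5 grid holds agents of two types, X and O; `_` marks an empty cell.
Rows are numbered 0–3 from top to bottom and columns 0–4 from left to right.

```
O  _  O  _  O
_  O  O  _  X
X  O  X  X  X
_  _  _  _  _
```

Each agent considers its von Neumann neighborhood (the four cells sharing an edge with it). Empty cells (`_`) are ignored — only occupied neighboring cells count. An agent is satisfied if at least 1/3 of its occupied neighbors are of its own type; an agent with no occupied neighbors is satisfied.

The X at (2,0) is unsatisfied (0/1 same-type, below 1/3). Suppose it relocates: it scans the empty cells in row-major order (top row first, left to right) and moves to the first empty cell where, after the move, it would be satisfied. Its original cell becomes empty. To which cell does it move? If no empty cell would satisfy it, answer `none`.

Vacating (2,0). Empty cells in order:
  (0,1): 0/3 same-type → still unsatisfied.
  (0,3): 0/2 same-type → still unsatisfied.
  (1,0): 0/2 same-type → still unsatisfied.
  (1,3): 2/3 same-type → satisfied — stop here.

(1,3)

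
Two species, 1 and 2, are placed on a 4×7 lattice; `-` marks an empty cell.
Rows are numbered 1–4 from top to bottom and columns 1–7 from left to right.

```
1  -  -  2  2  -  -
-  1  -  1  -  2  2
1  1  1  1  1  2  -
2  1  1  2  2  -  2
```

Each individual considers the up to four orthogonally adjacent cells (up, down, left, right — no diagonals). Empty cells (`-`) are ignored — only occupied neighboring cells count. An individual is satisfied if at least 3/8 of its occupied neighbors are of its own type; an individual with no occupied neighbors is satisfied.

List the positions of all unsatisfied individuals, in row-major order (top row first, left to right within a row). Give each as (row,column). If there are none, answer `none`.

(3,5), (4,1), (4,4)

Row 1: (1,1)1 0/0 ok · (1,4)2 1/2 ok · (1,5)2 1/1 ok
Row 2: (2,2)1 1/1 ok · (2,4)1 1/2 ok · (2,6)2 2/2 ok · (2,7)2 1/1 ok
Row 3: (3,1)1 1/2 ok · (3,2)1 4/4 ok · (3,3)1 3/3 ok · (3,4)1 3/4 ok · (3,5)1 1/3 unhappy · (3,6)2 1/2 ok
Row 4: (4,1)2 0/2 unhappy · (4,2)1 2/3 ok · (4,3)1 2/3 ok · (4,4)2 1/3 unhappy · (4,5)2 1/2 ok · (4,7)2 0/0 ok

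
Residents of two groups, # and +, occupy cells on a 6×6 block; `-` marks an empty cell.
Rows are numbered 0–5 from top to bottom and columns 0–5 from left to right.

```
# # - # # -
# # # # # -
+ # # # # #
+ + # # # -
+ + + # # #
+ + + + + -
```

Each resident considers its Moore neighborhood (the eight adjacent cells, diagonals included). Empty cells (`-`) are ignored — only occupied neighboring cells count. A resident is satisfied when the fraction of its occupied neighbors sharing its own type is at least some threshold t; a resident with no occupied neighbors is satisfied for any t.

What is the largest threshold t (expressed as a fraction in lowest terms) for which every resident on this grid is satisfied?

1/4

(0,0)# 3/3
(0,1)# 4/4
(0,3)# 4/4
(0,4)# 3/3
(1,0)# 4/5
(1,1)# 6/7
(1,2)# 7/7
(1,3)# 7/7
(1,4)# 6/6
(2,0)+ 2/5
(2,1)# 5/8
(2,2)# 7/8
(2,3)# 8/8
(2,4)# 6/6
(2,5)# 3/3
(3,0)+ 4/5
(3,1)+ 5/8
(3,2)# 5/8
(3,3)# 7/8
(3,4)# 7/7
(4,0)+ 5/5
(4,1)+ 7/8
(4,2)+ 5/8
(4,3)# 4/8
(4,4)# 4/6
(4,5)# 2/3
(5,0)+ 3/3
(5,1)+ 5/5
(5,2)+ 4/5
(5,3)+ 3/5
(5,4)+ 1/4
The smallest same-type fraction is 1/4 at (5,4), which reduces to 1/4. Any threshold above that leaves this resident unsatisfied.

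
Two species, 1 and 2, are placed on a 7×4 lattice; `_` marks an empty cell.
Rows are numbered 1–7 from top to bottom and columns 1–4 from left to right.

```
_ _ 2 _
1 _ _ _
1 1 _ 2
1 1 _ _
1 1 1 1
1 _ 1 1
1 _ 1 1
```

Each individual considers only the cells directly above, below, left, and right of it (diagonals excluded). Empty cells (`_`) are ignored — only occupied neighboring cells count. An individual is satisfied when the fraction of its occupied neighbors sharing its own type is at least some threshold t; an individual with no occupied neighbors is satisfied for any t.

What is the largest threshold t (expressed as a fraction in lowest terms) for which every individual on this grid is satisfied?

(1,3)2 — no occupied neighbors
(2,1)1 1/1
(3,1)1 3/3
(3,2)1 2/2
(3,4)2 — no occupied neighbors
(4,1)1 3/3
(4,2)1 3/3
(5,1)1 3/3
(5,2)1 3/3
(5,3)1 3/3
(5,4)1 2/2
(6,1)1 2/2
(6,3)1 3/3
(6,4)1 3/3
(7,1)1 1/1
(7,3)1 2/2
(7,4)1 2/2
The smallest same-type fraction is 1/1 at (2,1), which reduces to 1/1. Any threshold above that leaves this individual unsatisfied.

1/1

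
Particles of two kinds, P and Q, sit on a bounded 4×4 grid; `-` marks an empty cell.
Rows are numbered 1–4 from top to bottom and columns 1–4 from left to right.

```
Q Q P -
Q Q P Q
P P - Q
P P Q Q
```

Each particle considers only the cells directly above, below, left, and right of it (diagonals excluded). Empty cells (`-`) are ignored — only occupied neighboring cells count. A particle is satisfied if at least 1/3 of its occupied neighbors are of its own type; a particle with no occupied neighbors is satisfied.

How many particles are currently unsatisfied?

Row 1: (1,1)Q 2/2 ok · (1,2)Q 2/3 ok · (1,3)P 1/2 ok
Row 2: (2,1)Q 2/3 ok · (2,2)Q 2/4 ok · (2,3)P 1/3 ok · (2,4)Q 1/2 ok
Row 3: (3,1)P 2/3 ok · (3,2)P 2/3 ok · (3,4)Q 2/2 ok
Row 4: (4,1)P 2/2 ok · (4,2)P 2/3 ok · (4,3)Q 1/2 ok · (4,4)Q 2/2 ok
Every one meets the threshold.

0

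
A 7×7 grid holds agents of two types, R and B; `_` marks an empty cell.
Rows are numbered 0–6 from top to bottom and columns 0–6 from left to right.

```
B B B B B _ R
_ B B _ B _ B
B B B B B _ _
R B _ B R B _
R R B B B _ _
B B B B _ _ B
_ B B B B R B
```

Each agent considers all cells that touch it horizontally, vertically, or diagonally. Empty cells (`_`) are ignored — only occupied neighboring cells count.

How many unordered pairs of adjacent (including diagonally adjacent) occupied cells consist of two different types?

21

Scan each occupied cell's neighbors to the right and below (and the two forward diagonals) so each pair is counted once.
Row 0: B(0,0)–B(0,1)= B(0,0)–B(1,1)= B(0,1)–B(0,2)= B(0,1)–B(1,1)= B(0,1)–B(1,2)= B(0,2)–B(0,3)= B(0,2)–B(1,2)= B(0,2)–B(1,1)= B(0,3)–B(0,4)= B(0,3)–B(1,4)= B(0,3)–B(1,2)= B(0,4)–B(1,4)= R(0,6)–B(1,6)≠  → 1/13 unlike.
Row 1: B(1,1)–B(1,2)= B(1,1)–B(2,1)= B(1,1)–B(2,2)= B(1,1)–B(2,0)= B(1,2)–B(2,2)= B(1,2)–B(2,3)= B(1,2)–B(2,1)= B(1,4)–B(2,4)= B(1,4)–B(2,3)=  → 0/9 unlike.
Row 2: B(2,0)–B(2,1)= B(2,0)–R(3,0)≠ B(2,0)–B(3,1)= B(2,1)–B(2,2)= B(2,1)–B(3,1)= B(2,1)–R(3,0)≠ B(2,2)–B(2,3)= B(2,2)–B(3,3)= B(2,2)–B(3,1)= B(2,3)–B(2,4)= B(2,3)–B(3,3)= B(2,3)–R(3,4)≠ B(2,4)–R(3,4)≠ B(2,4)–B(3,5)= B(2,4)–B(3,3)=  → 4/15 unlike.
Row 3: R(3,0)–B(3,1)≠ R(3,0)–R(4,0)= R(3,0)–R(4,1)= B(3,1)–R(4,1)≠ B(3,1)–B(4,2)= B(3,1)–R(4,0)≠ B(3,3)–R(3,4)≠ B(3,3)–B(4,3)= B(3,3)–B(4,4)= B(3,3)–B(4,2)= R(3,4)–B(3,5)≠ R(3,4)–B(4,4)≠ R(3,4)–B(4,3)≠ B(3,5)–B(4,4)=  → 7/14 unlike.
Row 4: R(4,0)–R(4,1)= R(4,0)–B(5,0)≠ R(4,0)–B(5,1)≠ R(4,1)–B(4,2)≠ R(4,1)–B(5,1)≠ R(4,1)–B(5,2)≠ R(4,1)–B(5,0)≠ B(4,2)–B(4,3)= B(4,2)–B(5,2)= B(4,2)–B(5,3)= B(4,2)–B(5,1)= B(4,3)–B(4,4)= B(4,3)–B(5,3)= B(4,3)–B(5,2)= B(4,4)–B(5,3)=  → 6/15 unlike.
Row 5: B(5,0)–B(5,1)= B(5,0)–B(6,1)= B(5,1)–B(5,2)= B(5,1)–B(6,1)= B(5,1)–B(6,2)= B(5,2)–B(5,3)= B(5,2)–B(6,2)= B(5,2)–B(6,3)= B(5,2)–B(6,1)= B(5,3)–B(6,3)= B(5,3)–B(6,4)= B(5,3)–B(6,2)= B(5,6)–B(6,6)= B(5,6)–R(6,5)≠  → 1/14 unlike.
Row 6: B(6,1)–B(6,2)= B(6,2)–B(6,3)= B(6,3)–B(6,4)= B(6,4)–R(6,5)≠ R(6,5)–B(6,6)≠  → 2/5 unlike.
Total adjacent occupied pairs: 85; unlike-type pairs: 21.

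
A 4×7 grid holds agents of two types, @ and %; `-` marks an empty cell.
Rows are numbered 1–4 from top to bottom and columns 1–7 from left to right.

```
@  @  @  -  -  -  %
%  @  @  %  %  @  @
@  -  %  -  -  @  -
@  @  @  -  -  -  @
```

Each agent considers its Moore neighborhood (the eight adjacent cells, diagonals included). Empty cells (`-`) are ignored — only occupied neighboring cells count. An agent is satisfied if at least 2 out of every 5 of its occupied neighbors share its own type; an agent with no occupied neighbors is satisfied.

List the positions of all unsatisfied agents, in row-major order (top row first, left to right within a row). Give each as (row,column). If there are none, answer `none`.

Row 1: (1,1)@ 2/3 ✓ · (1,2)@ 4/5 ✓ · (1,3)@ 3/4 ✓ · (1,7)% 0/2 ✗
Row 2: (2,1)% 0/4 ✗ · (2,2)@ 5/7 ✓ · (2,3)@ 3/5 ✓ · (2,4)% 2/4 ✓ · (2,5)% 1/3 ✗ · (2,6)@ 2/4 ✓ · (2,7)@ 2/3 ✓
Row 3: (3,1)@ 3/4 ✓ · (3,3)% 1/5 ✗ · (3,6)@ 3/4 ✓
Row 4: (4,1)@ 2/2 ✓ · (4,2)@ 3/4 ✓ · (4,3)@ 1/2 ✓ · (4,7)@ 1/1 ✓

(1,7), (2,1), (2,5), (3,3)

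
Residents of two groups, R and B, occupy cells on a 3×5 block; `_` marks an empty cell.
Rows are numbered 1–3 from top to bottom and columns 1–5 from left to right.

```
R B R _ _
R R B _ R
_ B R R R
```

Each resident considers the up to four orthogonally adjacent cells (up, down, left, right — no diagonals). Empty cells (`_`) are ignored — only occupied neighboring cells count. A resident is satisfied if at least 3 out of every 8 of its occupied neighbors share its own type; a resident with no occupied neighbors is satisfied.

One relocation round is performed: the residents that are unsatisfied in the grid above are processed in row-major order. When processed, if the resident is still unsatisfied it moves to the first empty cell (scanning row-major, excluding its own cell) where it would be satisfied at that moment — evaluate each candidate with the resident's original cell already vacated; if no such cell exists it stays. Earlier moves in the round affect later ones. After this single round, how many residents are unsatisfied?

1

Initially unsatisfied (in order): (1,2), (1,3), (2,2), (2,3), (3,2), (3,3).
  (1,2) → (3,1).
  (1,3) → (1,2).
  (2,2): now satisfied by earlier moves; stays.
  (2,3) → (1,4).
  (3,2) → (1,3).
  (3,3): now satisfied by earlier moves; stays.
Resulting grid:
R R B B _
R R _ _ R
B _ R R R
Unsatisfied now: (3,1).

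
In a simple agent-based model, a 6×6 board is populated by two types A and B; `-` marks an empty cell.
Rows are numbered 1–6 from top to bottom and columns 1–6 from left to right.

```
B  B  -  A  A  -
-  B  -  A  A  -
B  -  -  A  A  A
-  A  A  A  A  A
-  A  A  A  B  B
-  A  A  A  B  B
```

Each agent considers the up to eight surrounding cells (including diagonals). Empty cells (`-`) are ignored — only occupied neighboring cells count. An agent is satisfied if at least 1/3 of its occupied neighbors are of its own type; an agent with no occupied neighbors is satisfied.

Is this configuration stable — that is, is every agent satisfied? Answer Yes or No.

Yes

(1,1)B 2/2 ok
(1,2)B 2/2 ok
(1,4)A 3/3 ok
(1,5)A 3/3 ok
(2,2)B 3/3 ok
(2,4)A 5/5 ok
(2,5)A 6/6 ok
(3,1)B 1/2 ok
(3,4)A 6/6 ok
(3,5)A 7/7 ok
(3,6)A 4/4 ok
(4,2)A 3/4 ok
(4,3)A 6/6 ok
(4,4)A 6/7 ok
(4,5)A 6/8 ok
(4,6)A 3/5 ok
(5,2)A 5/5 ok
(5,3)A 8/8 ok
(5,4)A 6/8 ok
(5,5)B 3/8 ok
(5,6)B 3/5 ok
(6,2)A 3/3 ok
(6,3)A 5/5 ok
(6,4)A 3/5 ok
(6,5)B 3/5 ok
(6,6)B 3/3 ok
All meet the threshold, so the configuration is stable.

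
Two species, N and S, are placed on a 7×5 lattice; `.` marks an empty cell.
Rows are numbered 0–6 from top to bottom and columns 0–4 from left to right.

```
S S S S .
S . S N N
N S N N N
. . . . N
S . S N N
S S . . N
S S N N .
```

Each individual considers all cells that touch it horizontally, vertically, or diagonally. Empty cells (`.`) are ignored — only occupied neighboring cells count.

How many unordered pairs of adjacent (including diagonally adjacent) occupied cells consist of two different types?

12

Scan each occupied cell's neighbors to the right and below (and the two forward diagonals) so each pair is counted once.
From row 0: 3 unlike of 11 pairs (running 3/11).
From row 1: 4 unlike of 12 pairs (running 7/23).
From row 2: 2 unlike of 6 pairs (running 9/29).
From row 3: 0 unlike of 2 pairs (running 9/31).
From row 4: 1 unlike of 7 pairs (running 10/38).
From row 5: 1 unlike of 7 pairs (running 11/45).
From row 6: 1 unlike of 3 pairs (running 12/48).
Total adjacent occupied pairs: 48; unlike-type pairs: 12.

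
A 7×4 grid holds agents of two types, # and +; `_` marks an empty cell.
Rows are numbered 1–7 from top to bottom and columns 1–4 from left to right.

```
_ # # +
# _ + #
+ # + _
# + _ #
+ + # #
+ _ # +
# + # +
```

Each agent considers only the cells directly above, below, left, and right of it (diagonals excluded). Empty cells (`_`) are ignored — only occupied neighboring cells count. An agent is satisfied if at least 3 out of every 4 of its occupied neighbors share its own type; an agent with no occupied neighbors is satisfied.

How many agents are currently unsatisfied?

(1,2)# 1/1 ok
(1,3)# 1/3 unhappy
(1,4)+ 0/2 unhappy
(2,1)# 0/1 unhappy
(2,3)+ 1/3 unhappy
(2,4)# 0/2 unhappy
(3,1)+ 0/3 unhappy
(3,2)# 0/3 unhappy
(3,3)+ 1/2 unhappy
(4,1)# 0/3 unhappy
(4,2)+ 1/3 unhappy
(4,4)# 1/1 ok
(5,1)+ 2/3 unhappy
(5,2)+ 2/3 unhappy
(5,3)# 2/3 unhappy
(5,4)# 2/3 unhappy
(6,1)+ 1/2 unhappy
(6,3)# 2/3 unhappy
(6,4)+ 1/3 unhappy
(7,1)# 0/2 unhappy
(7,2)+ 0/2 unhappy
(7,3)# 1/3 unhappy
(7,4)+ 1/2 unhappy
Unsatisfied: (1,3), (1,4), (2,1), (2,3), (2,4), (3,1), (3,2), (3,3), (4,1), (4,2), (5,1), (5,2), (5,3), (5,4), (6,1), (6,3), (6,4), (7,1), (7,2), (7,3), (7,4) — 21 in total.

21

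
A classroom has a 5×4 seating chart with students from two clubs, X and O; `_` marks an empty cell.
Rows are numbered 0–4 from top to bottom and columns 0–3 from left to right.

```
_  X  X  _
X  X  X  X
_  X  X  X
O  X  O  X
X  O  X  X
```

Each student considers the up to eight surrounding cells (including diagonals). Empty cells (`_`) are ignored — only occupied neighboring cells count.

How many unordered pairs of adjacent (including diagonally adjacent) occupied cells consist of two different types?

Scan each occupied cell's neighbors to the right and below (and the two forward diagonals) so each pair is counted once.
From row 0: 0 unlike of 7 pairs (running 0/7).
From row 1: 0 unlike of 11 pairs (running 0/18).
From row 2: 4 unlike of 10 pairs (running 4/28).
From row 3: 7 unlike of 13 pairs (running 11/41).
From row 4: 2 unlike of 3 pairs (running 13/44).
Total adjacent occupied pairs: 44; unlike-type pairs: 13.

13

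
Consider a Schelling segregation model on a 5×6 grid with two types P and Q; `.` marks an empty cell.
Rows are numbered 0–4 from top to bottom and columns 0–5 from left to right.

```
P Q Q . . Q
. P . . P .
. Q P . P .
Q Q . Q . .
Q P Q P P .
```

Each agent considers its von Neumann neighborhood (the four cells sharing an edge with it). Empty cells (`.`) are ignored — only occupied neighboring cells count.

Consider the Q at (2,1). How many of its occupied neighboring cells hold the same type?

1

Occupied neighbors of (2,1): (1,1)=P, (3,1)=Q, (2,2)=P.
Same type (Q): 1 of 3.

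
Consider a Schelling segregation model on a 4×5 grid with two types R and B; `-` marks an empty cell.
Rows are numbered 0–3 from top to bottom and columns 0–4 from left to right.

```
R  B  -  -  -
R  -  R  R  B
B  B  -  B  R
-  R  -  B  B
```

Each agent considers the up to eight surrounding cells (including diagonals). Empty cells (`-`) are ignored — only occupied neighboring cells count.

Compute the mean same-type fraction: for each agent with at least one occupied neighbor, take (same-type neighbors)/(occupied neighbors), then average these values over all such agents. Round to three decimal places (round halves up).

0.342

Row 0: (0,0)R 1/2 · (0,1)B 0/3
Row 1: (1,0)R 1/4 · (1,2)R 1/4 · (1,3)R 2/4 · (1,4)B 1/3
Row 2: (2,0)B 1/3 · (2,1)B 1/4 · (2,3)B 3/6 · (2,4)R 1/5
Row 3: (3,1)R 0/2 · (3,3)B 2/3 · (3,4)B 2/3
Sum over 13 agents: 1/2 + 0/3 + 1/4 + 1/4 + 2/4 + 1/3 + 1/3 + 1/4 + 3/6 + 1/5 + 0/2 + 2/3 + 2/3 = 89/20; mean = 89/20 ÷ 13 = 89/260 = 0.342307… → 0.342.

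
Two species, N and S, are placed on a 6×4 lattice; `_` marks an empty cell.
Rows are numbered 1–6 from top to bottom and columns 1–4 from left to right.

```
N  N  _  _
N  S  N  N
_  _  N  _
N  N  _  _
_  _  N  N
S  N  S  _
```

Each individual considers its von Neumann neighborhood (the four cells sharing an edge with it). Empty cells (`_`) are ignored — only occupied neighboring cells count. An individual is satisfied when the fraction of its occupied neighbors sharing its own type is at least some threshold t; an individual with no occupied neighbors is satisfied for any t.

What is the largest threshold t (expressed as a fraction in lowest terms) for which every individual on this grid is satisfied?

(1,1)N 2/2
(1,2)N 1/2
(2,1)N 1/2
(2,2)S 0/3
(2,3)N 2/3
(2,4)N 1/1
(3,3)N 1/1
(4,1)N 1/1
(4,2)N 1/1
(5,3)N 1/2
(5,4)N 1/1
(6,1)S 0/1
(6,2)N 0/2
(6,3)S 0/2
The smallest same-type fraction is 0/3 at (2,2), which reduces to 0/1. Any threshold above that leaves this individual unsatisfied.

0/1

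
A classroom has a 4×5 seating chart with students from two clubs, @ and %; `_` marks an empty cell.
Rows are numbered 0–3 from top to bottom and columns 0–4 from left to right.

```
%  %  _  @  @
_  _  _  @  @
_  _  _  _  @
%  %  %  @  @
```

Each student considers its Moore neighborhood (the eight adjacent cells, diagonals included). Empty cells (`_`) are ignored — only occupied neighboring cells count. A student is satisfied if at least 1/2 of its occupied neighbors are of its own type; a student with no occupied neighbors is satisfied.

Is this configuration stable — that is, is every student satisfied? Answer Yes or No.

Row 0: (0,0)% 1/1 ✓ · (0,1)% 1/1 ✓ · (0,3)@ 3/3 ✓ · (0,4)@ 3/3 ✓
Row 1: (1,3)@ 4/4 ✓ · (1,4)@ 4/4 ✓
Row 2: (2,4)@ 4/4 ✓
Row 3: (3,0)% 1/1 ✓ · (3,1)% 2/2 ✓ · (3,2)% 1/2 ✓ · (3,3)@ 2/3 ✓ · (3,4)@ 2/2 ✓
All meet the threshold, so the configuration is stable.

Yes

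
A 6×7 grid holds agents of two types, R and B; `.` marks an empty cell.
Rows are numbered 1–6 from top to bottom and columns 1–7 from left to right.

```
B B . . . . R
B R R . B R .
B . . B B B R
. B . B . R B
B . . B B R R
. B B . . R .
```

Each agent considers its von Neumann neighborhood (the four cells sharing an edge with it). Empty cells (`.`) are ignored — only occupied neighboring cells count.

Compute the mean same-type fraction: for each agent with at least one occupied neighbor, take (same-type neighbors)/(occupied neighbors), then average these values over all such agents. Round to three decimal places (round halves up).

0.652

Row 1: (1,1)B 2/2 · (1,2)B 1/2 · (1,7)R — no occupied neighbors
Row 2: (2,1)B 2/3 · (2,2)R 1/3 · (2,3)R 1/1 · (2,5)B 1/2 · (2,6)R 0/2
Row 3: (3,1)B 1/1 · (3,4)B 2/2 · (3,5)B 3/3 · (3,6)B 1/4 · (3,7)R 0/2
Row 4: (4,2)B — no occupied neighbors · (4,4)B 2/2 · (4,6)R 1/3 · (4,7)B 0/3
Row 5: (5,1)B — no occupied neighbors · (5,4)B 2/2 · (5,5)B 1/2 · (5,6)R 3/4 · (5,7)R 1/2
Row 6: (6,2)B 1/1 · (6,3)B 1/1 · (6,6)R 1/1
Sum over 22 agents: 2/2 + 1/2 + 2/3 + 1/3 + 1/1 + 1/2 + 0/2 + 1/1 + 2/2 + 3/3 + 1/4 + 0/2 + 2/2 + 1/3 + 0/3 + 2/2 + 1/2 + 3/4 + 1/2 + 1/1 + 1/1 + 1/1 = 43/3; mean = 43/3 ÷ 22 = 43/66 = 0.651515… → 0.652.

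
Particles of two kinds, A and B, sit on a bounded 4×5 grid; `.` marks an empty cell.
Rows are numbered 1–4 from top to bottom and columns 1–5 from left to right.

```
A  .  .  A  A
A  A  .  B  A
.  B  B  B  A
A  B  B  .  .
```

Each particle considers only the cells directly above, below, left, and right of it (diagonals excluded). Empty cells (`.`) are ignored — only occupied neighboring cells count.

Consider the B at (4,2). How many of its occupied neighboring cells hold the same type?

2

Occupied neighbors of (4,2): (3,2)=B, (4,1)=A, (4,3)=B.
Same type (B): 2 of 3.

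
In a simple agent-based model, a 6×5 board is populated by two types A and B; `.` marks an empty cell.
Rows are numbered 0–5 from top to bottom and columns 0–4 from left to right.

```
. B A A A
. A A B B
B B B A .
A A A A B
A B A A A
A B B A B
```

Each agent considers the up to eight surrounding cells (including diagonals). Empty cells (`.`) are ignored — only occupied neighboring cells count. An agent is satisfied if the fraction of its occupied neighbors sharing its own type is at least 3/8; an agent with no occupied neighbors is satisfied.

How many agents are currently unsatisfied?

12

Row 0: (0,1)B 0/3 ✗ · (0,2)A 3/5 ✓ · (0,3)A 3/5 ✓ · (0,4)A 1/3 ✗
Row 1: (1,1)A 2/6 ✗ · (1,2)A 4/8 ✓ · (1,3)B 2/7 ✗ · (1,4)B 1/4 ✗
Row 2: (2,0)B 1/4 ✗ · (2,1)B 2/7 ✗ · (2,2)B 2/8 ✗ · (2,3)A 3/7 ✓
Row 3: (3,0)A 2/5 ✓ · (3,1)A 4/8 ✓ · (3,2)A 5/8 ✓ · (3,3)A 5/7 ✓ · (3,4)B 0/4 ✗
Row 4: (4,0)A 3/5 ✓ · (4,1)B 2/8 ✗ · (4,2)A 5/8 ✓ · (4,3)A 5/8 ✓ · (4,4)A 3/5 ✓
Row 5: (5,0)A 1/3 ✗ · (5,1)B 2/5 ✓ · (5,2)B 2/5 ✓ · (5,3)A 3/5 ✓ · (5,4)B 0/3 ✗
Unsatisfied: (0,1), (0,4), (1,1), (1,3), (1,4), (2,0), (2,1), (2,2), (3,4), (4,1), (5,0), (5,4) — 12 in total.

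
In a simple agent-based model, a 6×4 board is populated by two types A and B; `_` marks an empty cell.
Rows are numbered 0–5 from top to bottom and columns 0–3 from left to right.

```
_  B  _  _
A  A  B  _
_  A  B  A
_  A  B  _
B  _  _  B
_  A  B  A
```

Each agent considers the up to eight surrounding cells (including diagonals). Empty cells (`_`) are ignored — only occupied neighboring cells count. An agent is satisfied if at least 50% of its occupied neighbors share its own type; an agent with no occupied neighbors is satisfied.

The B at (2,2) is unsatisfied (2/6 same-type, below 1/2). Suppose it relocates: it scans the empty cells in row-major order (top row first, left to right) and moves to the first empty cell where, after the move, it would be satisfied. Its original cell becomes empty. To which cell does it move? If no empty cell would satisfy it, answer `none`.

Vacating (2,2). Empty cells in order:
  (0,0): 1/3 same-type → still unsatisfied.
  (0,2): 2/3 same-type → satisfied — stop here.

(0,2)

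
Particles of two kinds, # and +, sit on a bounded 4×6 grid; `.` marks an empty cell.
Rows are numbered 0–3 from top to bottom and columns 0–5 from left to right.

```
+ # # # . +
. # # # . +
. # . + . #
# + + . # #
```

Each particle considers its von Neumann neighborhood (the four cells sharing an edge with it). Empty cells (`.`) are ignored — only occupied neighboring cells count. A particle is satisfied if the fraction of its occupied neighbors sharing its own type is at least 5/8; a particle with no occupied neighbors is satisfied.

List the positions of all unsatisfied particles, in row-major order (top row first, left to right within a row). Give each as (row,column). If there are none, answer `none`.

(0,0), (1,5), (2,1), (2,3), (2,5), (3,0), (3,1)

(0,0)+ 0/1 ✗
(0,1)# 2/3 ✓
(0,2)# 3/3 ✓
(0,3)# 2/2 ✓
(0,5)+ 1/1 ✓
(1,1)# 3/3 ✓
(1,2)# 3/3 ✓
(1,3)# 2/3 ✓
(1,5)+ 1/2 ✗
(2,1)# 1/2 ✗
(2,3)+ 0/1 ✗
(2,5)# 1/2 ✗
(3,0)# 0/1 ✗
(3,1)+ 1/3 ✗
(3,2)+ 1/1 ✓
(3,4)# 1/1 ✓
(3,5)# 2/2 ✓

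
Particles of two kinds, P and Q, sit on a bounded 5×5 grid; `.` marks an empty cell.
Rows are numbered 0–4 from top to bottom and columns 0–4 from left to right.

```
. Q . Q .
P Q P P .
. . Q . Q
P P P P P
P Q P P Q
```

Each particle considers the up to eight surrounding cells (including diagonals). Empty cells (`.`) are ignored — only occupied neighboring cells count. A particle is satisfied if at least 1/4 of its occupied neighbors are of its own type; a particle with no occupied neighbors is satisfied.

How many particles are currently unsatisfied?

7

Row 0: (0,1)Q 1/3 satisfied · (0,3)Q 0/2 not
Row 1: (1,0)P 0/2 not · (1,1)Q 2/4 satisfied · (1,2)P 1/5 not · (1,3)P 1/4 satisfied
Row 2: (2,2)Q 1/6 not · (2,4)Q 0/3 not
Row 3: (3,0)P 2/3 satisfied · (3,1)P 4/6 satisfied · (3,2)P 4/6 satisfied · (3,3)P 4/7 satisfied · (3,4)P 2/4 satisfied
Row 4: (4,0)P 2/3 satisfied · (4,1)Q 0/5 not · (4,2)P 4/5 satisfied · (4,3)P 4/5 satisfied · (4,4)Q 0/3 not
Unsatisfied: (0,3), (1,0), (1,2), (2,2), (2,4), (4,1), (4,4) — 7 in total.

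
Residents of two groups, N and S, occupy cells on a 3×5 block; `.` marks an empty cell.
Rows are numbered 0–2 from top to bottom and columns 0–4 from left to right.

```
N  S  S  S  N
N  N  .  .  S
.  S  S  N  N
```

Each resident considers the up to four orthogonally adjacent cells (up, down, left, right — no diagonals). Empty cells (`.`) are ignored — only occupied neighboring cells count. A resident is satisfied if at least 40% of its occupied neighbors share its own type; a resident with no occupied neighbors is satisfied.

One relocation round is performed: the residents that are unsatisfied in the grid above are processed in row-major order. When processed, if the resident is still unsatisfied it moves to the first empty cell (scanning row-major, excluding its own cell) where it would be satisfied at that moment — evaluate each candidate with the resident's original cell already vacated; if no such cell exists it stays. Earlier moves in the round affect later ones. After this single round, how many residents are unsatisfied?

0

Initially unsatisfied (in order): (0,1), (0,4), (1,1), (1,4).
  (0,1) → (1,2).
  (0,4) → (0,1).
  (1,1): now satisfied by earlier moves; stays.
  (1,4) → (0,4).
Resulting grid:
N N S S S
N N S . .
. S S N N
All satisfied now.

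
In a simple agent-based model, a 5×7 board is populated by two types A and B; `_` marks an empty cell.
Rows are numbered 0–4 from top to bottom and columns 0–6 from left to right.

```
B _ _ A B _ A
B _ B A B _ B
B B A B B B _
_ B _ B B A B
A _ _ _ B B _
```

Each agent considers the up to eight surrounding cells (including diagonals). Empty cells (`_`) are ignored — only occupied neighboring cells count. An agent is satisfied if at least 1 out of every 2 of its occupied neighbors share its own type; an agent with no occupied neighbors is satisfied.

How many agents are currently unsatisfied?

Row 0: (0,0)B 1/1 satisfied · (0,3)A 1/4 not · (0,4)B 1/3 not · (0,6)A 0/1 not
Row 1: (1,0)B 3/3 satisfied · (1,2)B 2/5 not · (1,3)A 2/7 not · (1,4)B 4/6 satisfied · (1,6)B 1/2 satisfied
Row 2: (2,0)B 3/3 satisfied · (2,1)B 4/5 satisfied · (2,2)A 1/6 not · (2,3)B 5/7 satisfied · (2,4)B 5/7 satisfied · (2,5)B 5/6 satisfied
Row 3: (3,1)B 2/4 satisfied · (3,3)B 4/5 satisfied · (3,4)B 6/7 satisfied · (3,5)A 0/6 not · (3,6)B 2/3 satisfied
Row 4: (4,0)A 0/1 not · (4,4)B 3/4 satisfied · (4,5)B 3/4 satisfied
Unsatisfied: (0,3), (0,4), (0,6), (1,2), (1,3), (2,2), (3,5), (4,0) — 8 in total.

8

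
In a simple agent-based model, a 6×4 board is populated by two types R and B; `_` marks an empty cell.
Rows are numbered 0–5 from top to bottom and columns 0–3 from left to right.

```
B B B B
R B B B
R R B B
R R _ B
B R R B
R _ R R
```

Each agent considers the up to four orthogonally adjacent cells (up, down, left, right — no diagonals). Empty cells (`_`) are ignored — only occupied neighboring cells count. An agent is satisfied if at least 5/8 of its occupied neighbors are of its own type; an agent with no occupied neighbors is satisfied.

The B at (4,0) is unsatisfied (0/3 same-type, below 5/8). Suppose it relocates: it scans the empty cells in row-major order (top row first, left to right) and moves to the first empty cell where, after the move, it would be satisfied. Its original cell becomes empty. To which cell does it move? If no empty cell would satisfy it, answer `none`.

Vacating (4,0). Empty cells in order:
  (3,2): 2/4 same-type → still unsatisfied.
  (5,1): 0/3 same-type → still unsatisfied.

none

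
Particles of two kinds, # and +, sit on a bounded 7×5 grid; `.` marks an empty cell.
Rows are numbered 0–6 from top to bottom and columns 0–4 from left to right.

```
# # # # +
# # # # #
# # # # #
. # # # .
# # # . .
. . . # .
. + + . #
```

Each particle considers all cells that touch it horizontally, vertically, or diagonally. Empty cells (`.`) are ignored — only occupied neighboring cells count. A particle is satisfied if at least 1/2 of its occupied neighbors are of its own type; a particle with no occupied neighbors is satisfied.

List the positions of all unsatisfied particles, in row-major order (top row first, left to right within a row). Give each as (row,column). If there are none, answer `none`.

Row 0: (0,0)# 3/3 satisfied · (0,1)# 5/5 satisfied · (0,2)# 5/5 satisfied · (0,3)# 4/5 satisfied · (0,4)+ 0/3 not
Row 1: (1,0)# 5/5 satisfied · (1,1)# 8/8 satisfied · (1,2)# 8/8 satisfied · (1,3)# 7/8 satisfied · (1,4)# 4/5 satisfied
Row 2: (2,0)# 4/4 satisfied · (2,1)# 7/7 satisfied · (2,2)# 8/8 satisfied · (2,3)# 7/7 satisfied · (2,4)# 4/4 satisfied
Row 3: (3,1)# 7/7 satisfied · (3,2)# 7/7 satisfied · (3,3)# 5/5 satisfied
Row 4: (4,0)# 2/2 satisfied · (4,1)# 4/4 satisfied · (4,2)# 5/5 satisfied
Row 5: (5,3)# 2/3 satisfied
Row 6: (6,1)+ 1/1 satisfied · (6,2)+ 1/2 satisfied · (6,4)# 1/1 satisfied

(0,4)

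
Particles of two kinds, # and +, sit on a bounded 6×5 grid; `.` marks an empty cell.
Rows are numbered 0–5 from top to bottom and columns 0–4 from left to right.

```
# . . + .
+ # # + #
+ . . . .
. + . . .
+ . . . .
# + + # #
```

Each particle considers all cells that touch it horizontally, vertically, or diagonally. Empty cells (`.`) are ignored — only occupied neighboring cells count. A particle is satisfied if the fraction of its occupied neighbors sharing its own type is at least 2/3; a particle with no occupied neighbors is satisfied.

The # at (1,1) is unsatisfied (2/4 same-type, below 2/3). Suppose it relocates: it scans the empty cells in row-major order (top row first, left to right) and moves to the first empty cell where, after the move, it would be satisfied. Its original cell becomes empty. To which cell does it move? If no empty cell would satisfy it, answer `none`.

Vacating (1,1). Empty cells in order:
  (0,1): 2/3 same-type → satisfied — stop here.

(0,1)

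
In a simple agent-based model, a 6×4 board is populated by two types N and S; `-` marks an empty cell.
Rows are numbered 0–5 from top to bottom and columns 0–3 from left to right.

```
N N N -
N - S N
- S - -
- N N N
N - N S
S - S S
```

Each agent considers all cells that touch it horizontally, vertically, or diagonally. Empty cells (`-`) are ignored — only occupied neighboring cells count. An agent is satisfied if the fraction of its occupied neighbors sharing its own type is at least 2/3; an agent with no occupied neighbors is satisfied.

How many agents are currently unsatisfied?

(0,0)N 2/2 ok
(0,1)N 3/4 ok
(0,2)N 2/3 ok
(1,0)N 2/3 ok
(1,2)S 1/4 unhappy
(1,3)N 1/2 unhappy
(2,1)S 1/4 unhappy
(3,1)N 3/4 ok
(3,2)N 3/5 unhappy
(3,3)N 2/3 ok
(4,0)N 1/2 unhappy
(4,2)N 3/6 unhappy
(4,3)S 2/5 unhappy
(5,0)S 0/1 unhappy
(5,2)S 2/3 ok
(5,3)S 2/3 ok
Unsatisfied: (1,2), (1,3), (2,1), (3,2), (4,0), (4,2), (4,3), (5,0) — 8 in total.

8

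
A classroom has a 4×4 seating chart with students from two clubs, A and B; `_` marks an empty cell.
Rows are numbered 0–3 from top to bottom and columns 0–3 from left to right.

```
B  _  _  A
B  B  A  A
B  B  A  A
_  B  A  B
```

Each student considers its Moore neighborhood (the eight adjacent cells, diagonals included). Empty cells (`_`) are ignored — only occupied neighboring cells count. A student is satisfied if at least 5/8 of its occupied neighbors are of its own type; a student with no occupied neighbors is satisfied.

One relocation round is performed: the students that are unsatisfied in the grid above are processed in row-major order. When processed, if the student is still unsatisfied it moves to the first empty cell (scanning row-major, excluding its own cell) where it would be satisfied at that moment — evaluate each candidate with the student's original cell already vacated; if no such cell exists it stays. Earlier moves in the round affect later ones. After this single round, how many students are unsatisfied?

Initially unsatisfied (in order): (2,1), (2,2), (3,1), (3,2), (3,3).
  (2,1) → (0,1).
  (2,2): no empty cell satisfies it; stays.
  (3,1) → (3,0).
  (3,2): now satisfied by earlier moves; stays.
  (3,3): no empty cell satisfies it; stays.
Resulting grid:
B B _ A
B B A A
B _ A A
B _ A B
Unsatisfied now: (3,3).

1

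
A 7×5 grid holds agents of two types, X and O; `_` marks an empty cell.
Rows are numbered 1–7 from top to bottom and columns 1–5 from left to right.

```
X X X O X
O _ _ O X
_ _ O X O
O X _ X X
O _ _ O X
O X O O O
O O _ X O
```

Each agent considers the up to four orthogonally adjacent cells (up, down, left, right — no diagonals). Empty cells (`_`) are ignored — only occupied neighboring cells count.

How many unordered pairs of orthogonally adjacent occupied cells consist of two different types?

18

Scan each occupied cell's neighbors to the right and below so each pair is counted once.
Row 1: X(1,1)–X(1,2)= X(1,1)–O(2,1)≠ X(1,2)–X(1,3)= X(1,3)–O(1,4)≠ O(1,4)–X(1,5)≠ O(1,4)–O(2,4)= X(1,5)–X(2,5)=  → 3/7 unlike.
Row 2: O(2,4)–X(2,5)≠ O(2,4)–X(3,4)≠ X(2,5)–O(3,5)≠  → 3/3 unlike.
Row 3: O(3,3)–X(3,4)≠ X(3,4)–O(3,5)≠ X(3,4)–X(4,4)= O(3,5)–X(4,5)≠  → 3/4 unlike.
Row 4: O(4,1)–X(4,2)≠ O(4,1)–O(5,1)= X(4,4)–X(4,5)= X(4,4)–O(5,4)≠ X(4,5)–X(5,5)=  → 2/5 unlike.
Row 5: O(5,1)–O(6,1)= O(5,4)–X(5,5)≠ O(5,4)–O(6,4)= X(5,5)–O(6,5)≠  → 2/4 unlike.
Row 6: O(6,1)–X(6,2)≠ O(6,1)–O(7,1)= X(6,2)–O(6,3)≠ X(6,2)–O(7,2)≠ O(6,3)–O(6,4)= O(6,4)–O(6,5)= O(6,4)–X(7,4)≠ O(6,5)–O(7,5)=  → 4/8 unlike.
Row 7: O(7,1)–O(7,2)= X(7,4)–O(7,5)≠  → 1/2 unlike.
Total adjacent occupied pairs: 33; unlike-type pairs: 18.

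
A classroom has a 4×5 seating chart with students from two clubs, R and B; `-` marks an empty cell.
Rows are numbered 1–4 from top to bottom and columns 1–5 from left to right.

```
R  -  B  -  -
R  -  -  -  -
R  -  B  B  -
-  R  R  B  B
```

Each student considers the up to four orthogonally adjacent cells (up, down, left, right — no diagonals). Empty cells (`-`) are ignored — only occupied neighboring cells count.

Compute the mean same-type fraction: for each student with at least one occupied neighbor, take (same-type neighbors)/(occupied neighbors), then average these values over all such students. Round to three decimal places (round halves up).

(1,1)R 1/1
(1,3)B — no occupied neighbors
(2,1)R 2/2
(3,1)R 1/1
(3,3)B 1/2
(3,4)B 2/2
(4,2)R 1/1
(4,3)R 1/3
(4,4)B 2/3
(4,5)B 1/1
Sum over 9 students: 1/1 + 2/2 + 1/1 + 1/2 + 2/2 + 1/1 + 1/3 + 2/3 + 1/1 = 15/2; mean = 15/2 ÷ 9 = 5/6 = 0.833333… → 0.833.

0.833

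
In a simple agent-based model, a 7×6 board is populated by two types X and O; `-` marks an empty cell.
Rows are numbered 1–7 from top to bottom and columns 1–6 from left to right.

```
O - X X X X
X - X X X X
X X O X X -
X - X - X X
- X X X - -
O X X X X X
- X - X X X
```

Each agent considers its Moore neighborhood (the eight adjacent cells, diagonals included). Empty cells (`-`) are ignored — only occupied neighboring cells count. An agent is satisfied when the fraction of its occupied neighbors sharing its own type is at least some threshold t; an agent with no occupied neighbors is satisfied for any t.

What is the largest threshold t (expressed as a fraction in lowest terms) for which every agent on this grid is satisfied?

0/1

(1,1)O 0/1
(1,3)X 3/3
(1,4)X 5/5
(1,5)X 5/5
(1,6)X 3/3
(2,1)X 2/3
(2,3)X 5/6
(2,4)X 7/8
(2,5)X 7/7
(2,6)X 4/4
(3,1)X 3/3
(3,2)X 5/6
(3,3)O 0/5
(3,4)X 6/7
(3,5)X 6/6
(4,1)X 3/3
(4,3)X 5/6
(4,5)X 4/4
(4,6)X 2/2
(5,2)X 5/6
(5,3)X 6/6
(5,4)X 6/6
(6,1)O 0/3
(6,2)X 4/5
(6,3)X 7/7
(6,4)X 6/6
(6,5)X 6/6
(6,6)X 3/3
(7,2)X 2/3
(7,4)X 4/4
(7,5)X 5/5
(7,6)X 3/3
The smallest same-type fraction is 0/1 at (1,1), which reduces to 0/1. Any threshold above that leaves this agent unsatisfied.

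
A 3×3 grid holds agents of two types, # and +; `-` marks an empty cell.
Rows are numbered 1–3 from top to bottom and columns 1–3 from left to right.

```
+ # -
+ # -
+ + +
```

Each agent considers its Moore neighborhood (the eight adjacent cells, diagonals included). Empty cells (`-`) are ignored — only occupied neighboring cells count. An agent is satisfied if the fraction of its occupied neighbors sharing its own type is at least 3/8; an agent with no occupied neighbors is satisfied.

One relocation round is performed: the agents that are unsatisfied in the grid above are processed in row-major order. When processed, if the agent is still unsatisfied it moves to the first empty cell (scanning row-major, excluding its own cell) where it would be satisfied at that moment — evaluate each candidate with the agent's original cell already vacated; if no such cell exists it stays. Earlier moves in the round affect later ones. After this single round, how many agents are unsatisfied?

Initially unsatisfied (in order): (1,1), (1,2), (2,2).
  (1,1) → (2,3).
  (1,2) → (1,1).
  (2,2): no empty cell satisfies it; stays.
Resulting grid:
# - -
+ # +
+ + +
Unsatisfied now: (2,2).

1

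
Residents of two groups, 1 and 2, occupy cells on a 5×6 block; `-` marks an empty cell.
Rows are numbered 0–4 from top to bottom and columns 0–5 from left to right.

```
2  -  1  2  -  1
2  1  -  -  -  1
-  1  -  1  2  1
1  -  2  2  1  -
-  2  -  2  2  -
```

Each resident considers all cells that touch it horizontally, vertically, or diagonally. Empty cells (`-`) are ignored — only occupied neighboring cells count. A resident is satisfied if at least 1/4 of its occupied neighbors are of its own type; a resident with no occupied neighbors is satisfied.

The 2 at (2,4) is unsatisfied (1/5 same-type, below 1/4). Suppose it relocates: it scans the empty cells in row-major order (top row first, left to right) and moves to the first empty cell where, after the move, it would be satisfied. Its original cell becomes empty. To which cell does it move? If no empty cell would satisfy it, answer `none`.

(0,1)

Vacating (2,4). Empty cells in order:
  (0,1): 2/4 same-type → satisfied — stop here.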